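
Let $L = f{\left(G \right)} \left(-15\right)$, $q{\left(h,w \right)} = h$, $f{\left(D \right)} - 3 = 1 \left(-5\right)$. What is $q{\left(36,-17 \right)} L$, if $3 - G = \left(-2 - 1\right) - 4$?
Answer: $1080$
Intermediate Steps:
$G = 10$ ($G = 3 - \left(\left(-2 - 1\right) - 4\right) = 3 - \left(-3 - 4\right) = 3 - -7 = 3 + 7 = 10$)
$f{\left(D \right)} = -2$ ($f{\left(D \right)} = 3 + 1 \left(-5\right) = 3 - 5 = -2$)
$L = 30$ ($L = \left(-2\right) \left(-15\right) = 30$)
$q{\left(36,-17 \right)} L = 36 \cdot 30 = 1080$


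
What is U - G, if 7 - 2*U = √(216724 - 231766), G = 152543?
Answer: -305079/2 - I*√15042/2 ≈ -1.5254e+5 - 61.323*I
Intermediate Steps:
U = 7/2 - I*√15042/2 (U = 7/2 - √(216724 - 231766)/2 = 7/2 - I*√15042/2 ≈ 3.5 - 61.323*I)
U - G = (7/2 - I*√15042/2) - 1*152543 = (7/2 - I*√15042/2) - 152543 = -305079/2 - I*√15042/2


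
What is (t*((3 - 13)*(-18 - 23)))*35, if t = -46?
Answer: -660100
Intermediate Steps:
(t*((3 - 13)*(-18 - 23)))*35 = -46*(3 - 13)*(-18 - 23)*35 = -(-460)*(-41)*35 = -46*410*35 = -18860*35 = -660100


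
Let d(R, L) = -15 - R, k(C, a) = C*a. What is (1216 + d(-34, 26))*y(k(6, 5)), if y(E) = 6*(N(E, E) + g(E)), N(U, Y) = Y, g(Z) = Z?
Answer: 444600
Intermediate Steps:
y(E) = 12*E (y(E) = 6*(E + E) = 6*(2*E) = 12*E)
(1216 + d(-34, 26))*y(k(6, 5)) = (1216 + (-15 - 1*(-34)))*(12*(6*5)) = (1216 + (-15 + 34))*(12*30) = (1216 + 19)*360 = 1235*360 = 444600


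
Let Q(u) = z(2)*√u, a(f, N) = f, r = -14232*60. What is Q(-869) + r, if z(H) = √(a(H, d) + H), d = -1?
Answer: -853920 + 2*I*√869 ≈ -8.5392e+5 + 58.958*I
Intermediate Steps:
r = -853920
z(H) = √2*√H (z(H) = √(H + H) = √(2*H) = √2*√H)
Q(u) = 2*√u (Q(u) = (√2*√2)*√u = 2*√u)
Q(-869) + r = 2*√(-869) - 853920 = 2*(I*√869) - 853920 = 2*I*√869 - 853920 = -853920 + 2*I*√869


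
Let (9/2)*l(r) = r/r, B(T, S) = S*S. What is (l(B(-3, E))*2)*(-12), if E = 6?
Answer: -16/3 ≈ -5.3333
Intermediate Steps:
B(T, S) = S**2
l(r) = 2/9 (l(r) = 2*(r/r)/9 = (2/9)*1 = 2/9)
(l(B(-3, E))*2)*(-12) = ((2/9)*2)*(-12) = (4/9)*(-12) = -16/3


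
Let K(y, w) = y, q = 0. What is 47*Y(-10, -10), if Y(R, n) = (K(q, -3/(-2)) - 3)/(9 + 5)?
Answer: -141/14 ≈ -10.071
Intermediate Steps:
Y(R, n) = -3/14 (Y(R, n) = (0 - 3)/(9 + 5) = -3/14)
47*Y(-10, -10) = 47*(-3/14) = -141/14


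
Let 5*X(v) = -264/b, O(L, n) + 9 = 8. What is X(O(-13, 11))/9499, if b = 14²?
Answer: -66/2327255 ≈ -2.8360e-5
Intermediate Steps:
b = 196
O(L, n) = -1 (O(L, n) = -9 + 8 = -1)
X(v) = -66/245 (X(v) = (-264/196)/5 = (-264*1/196)/5 = (⅕)*(-66/49) = -66/245)
X(O(-13, 11))/9499 = -66/245/9499 = -66/245*1/9499 = -66/2327255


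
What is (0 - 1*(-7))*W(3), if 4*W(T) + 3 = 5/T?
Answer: -7/3 ≈ -2.3333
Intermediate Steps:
W(T) = -¾ + 5/(4*T) (W(T) = -¾ + (5/T)/4 = -¾ + 5/(4*T))
(0 - 1*(-7))*W(3) = (0 - 1*(-7))*((¼)*(5 - 3*3)/3) = (0 + 7)*((¼)*(⅓)*(5 - 9)) = 7*((¼)*(⅓)*(-4)) = 7*(-⅓) = -7/3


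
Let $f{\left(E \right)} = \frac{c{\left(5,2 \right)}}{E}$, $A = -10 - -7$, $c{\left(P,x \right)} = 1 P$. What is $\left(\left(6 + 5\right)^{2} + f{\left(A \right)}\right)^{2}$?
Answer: $\frac{128164}{9} \approx 14240.0$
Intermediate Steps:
$c{\left(P,x \right)} = P$
$A = -3$ ($A = -10 + 7 = -3$)
$f{\left(E \right)} = \frac{5}{E}$
$\left(\left(6 + 5\right)^{2} + f{\left(A \right)}\right)^{2} = \left(\left(6 + 5\right)^{2} + \frac{5}{-3}\right)^{2} = \left(11^{2} + 5 \left(- \frac{1}{3}\right)\right)^{2} = \left(121 - \frac{5}{3}\right)^{2} = \left(\frac{358}{3}\right)^{2} = \frac{128164}{9}$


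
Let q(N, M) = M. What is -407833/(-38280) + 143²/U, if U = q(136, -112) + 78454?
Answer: 165319397/15146120 ≈ 10.915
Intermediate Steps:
U = 78342 (U = -112 + 78454 = 78342)
-407833/(-38280) + 143²/U = -407833/(-38280) + 143²/78342 = -407833*(-1/38280) + 20449*(1/78342) = 407833/38280 + 1859/7122 = 165319397/15146120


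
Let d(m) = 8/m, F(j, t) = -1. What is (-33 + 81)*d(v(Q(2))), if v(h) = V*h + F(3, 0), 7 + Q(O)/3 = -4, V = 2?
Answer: -384/67 ≈ -5.7313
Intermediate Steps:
Q(O) = -33 (Q(O) = -21 + 3*(-4) = -21 - 12 = -33)
v(h) = -1 + 2*h (v(h) = 2*h - 1 = -1 + 2*h)
(-33 + 81)*d(v(Q(2))) = (-33 + 81)*(8/(-1 + 2*(-33))) = 48*(8/(-1 - 66)) = 48*(8/(-67)) = 48*(8*(-1/67)) = 48*(-8/67) = -384/67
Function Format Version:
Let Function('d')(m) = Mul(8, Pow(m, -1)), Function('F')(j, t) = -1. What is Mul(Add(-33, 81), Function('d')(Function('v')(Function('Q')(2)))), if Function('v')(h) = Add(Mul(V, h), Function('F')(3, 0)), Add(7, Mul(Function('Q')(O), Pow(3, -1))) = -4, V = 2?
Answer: Rational(-384, 67) ≈ -5.7313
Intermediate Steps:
Function('Q')(O) = -33 (Function('Q')(O) = Add(-21, Mul(3, -4)) = Add(-21, -12) = -33)
Function('v')(h) = Add(-1, Mul(2, h)) (Function('v')(h) = Add(Mul(2, h), -1) = Add(-1, Mul(2, h)))
Mul(Add(-33, 81), Function('d')(Function('v')(Function('Q')(2)))) = Mul(Add(-33, 81), Mul(8, Pow(Add(-1, Mul(2, -33)), -1))) = Mul(48, Mul(8, Pow(Add(-1, -66), -1))) = Mul(48, Mul(8, Pow(-67, -1))) = Mul(48, Mul(8, Rational(-1, 67))) = Mul(48, Rational(-8, 67)) = Rational(-384, 67)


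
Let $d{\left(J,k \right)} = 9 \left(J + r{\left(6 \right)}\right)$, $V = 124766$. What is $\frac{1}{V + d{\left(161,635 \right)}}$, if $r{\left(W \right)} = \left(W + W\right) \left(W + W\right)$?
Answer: $\frac{1}{127511} \approx 7.8425 \cdot 10^{-6}$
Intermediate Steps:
$r{\left(W \right)} = 4 W^{2}$ ($r{\left(W \right)} = 2 W 2 W = 4 W^{2}$)
$d{\left(J,k \right)} = 1296 + 9 J$ ($d{\left(J,k \right)} = 9 \left(J + 4 \cdot 6^{2}\right) = 9 \left(J + 4 \cdot 36\right) = 9 \left(J + 144\right) = 9 \left(144 + J\right) = 1296 + 9 J$)
$\frac{1}{V + d{\left(161,635 \right)}} = \frac{1}{124766 + \left(1296 + 9 \cdot 161\right)} = \frac{1}{124766 + \left(1296 + 1449\right)} = \frac{1}{124766 + 2745} = \frac{1}{127511}$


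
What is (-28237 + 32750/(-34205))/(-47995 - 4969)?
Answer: 193175867/362326724 ≈ 0.53315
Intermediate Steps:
(-28237 + 32750/(-34205))/(-47995 - 4969) = (-28237 + 32750*(-1/34205))/(-52964) = (-28237 - 6550/6841)*(-1/52964) = -193175867/6841*(-1/52964) = 193175867/362326724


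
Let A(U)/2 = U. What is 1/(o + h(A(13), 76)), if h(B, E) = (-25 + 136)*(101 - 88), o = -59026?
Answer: -1/57583 ≈ -1.7366e-5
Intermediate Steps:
A(U) = 2*U
h(B, E) = 1443 (h(B, E) = 111*13 = 1443)
1/(o + h(A(13), 76)) = 1/(-59026 + 1443) = 1/(-57583) = -1/57583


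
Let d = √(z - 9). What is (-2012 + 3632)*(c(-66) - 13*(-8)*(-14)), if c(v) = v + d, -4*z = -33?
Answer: -2465640 + 810*I*√3 ≈ -2.4656e+6 + 1403.0*I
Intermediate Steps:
z = 33/4 (z = -¼*(-33) = 33/4 ≈ 8.2500)
d = I*√3/2 (d = √(33/4 - 9) = √(-¾) = I*√3/2 ≈ 0.86602*I)
c(v) = v + I*√3/2
(-2012 + 3632)*(c(-66) - 13*(-8)*(-14)) = (-2012 + 3632)*((-66 + I*√3/2) - 13*(-8)*(-14)) = 1620*((-66 + I*√3/2) + 104*(-14)) = 1620*((-66 + I*√3/2) - 1456) = 1620*(-1522 + I*√3/2) = -2465640 + 810*I*√3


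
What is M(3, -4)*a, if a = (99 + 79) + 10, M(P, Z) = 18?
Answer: 3384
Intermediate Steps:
a = 188 (a = 178 + 10 = 188)
M(3, -4)*a = 18*188 = 3384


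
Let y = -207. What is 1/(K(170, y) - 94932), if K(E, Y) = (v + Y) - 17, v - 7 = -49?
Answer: -1/95198 ≈ -1.0504e-5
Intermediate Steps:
v = -42 (v = 7 - 49 = -42)
K(E, Y) = -59 + Y (K(E, Y) = (-42 + Y) - 17 = -59 + Y)
1/(K(170, y) - 94932) = 1/((-59 - 207) - 94932) = 1/(-266 - 94932) = 1/(-95198) = -1/95198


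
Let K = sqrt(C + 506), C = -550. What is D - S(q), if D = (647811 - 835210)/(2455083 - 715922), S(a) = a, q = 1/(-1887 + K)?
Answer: -664010998580/6192827097893 + 2*I*sqrt(11)/3560813 ≈ -0.10722 + 1.8628e-6*I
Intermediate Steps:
K = 2*I*sqrt(11) (K = sqrt(-550 + 506) = sqrt(-44) = 2*I*sqrt(11) ≈ 6.6332*I)
q = 1/(-1887 + 2*I*sqrt(11)) ≈ -0.00052994 - 1.863e-6*I
D = -187399/1739161 ≈ -0.10775
D - S(q) = -187399/1739161 - (-1887/3560813 - 2*I*sqrt(11)/3560813) = -187399/1739161 + (1887/3560813 + 2*I*sqrt(11)/3560813) = -664010998580/6192827097893 + 2*I*sqrt(11)/3560813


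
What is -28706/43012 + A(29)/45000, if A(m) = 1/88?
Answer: -28418929247/42581880000 ≈ -0.66739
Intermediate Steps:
A(m) = 1/88
-28706/43012 + A(29)/45000 = -28706/43012 + (1/88)/45000 = -28706*1/43012 + (1/88)*(1/45000) = -14353/21506 + 1/3960000 = -28418929247/42581880000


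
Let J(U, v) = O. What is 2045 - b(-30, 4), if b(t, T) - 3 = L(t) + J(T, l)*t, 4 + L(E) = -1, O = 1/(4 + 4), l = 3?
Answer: 8203/4 ≈ 2050.8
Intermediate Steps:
O = ⅛ (O = 1/8 = ⅛ ≈ 0.12500)
J(U, v) = ⅛
L(E) = -5 (L(E) = -4 - 1 = -5)
b(t, T) = -2 + t/8 (b(t, T) = 3 + (-5 + t/8) = -2 + t/8)
2045 - b(-30, 4) = 2045 - (-2 + (⅛)*(-30)) = 2045 - (-2 - 15/4) = 2045 - 1*(-23/4) = 2045 + 23/4 = 8203/4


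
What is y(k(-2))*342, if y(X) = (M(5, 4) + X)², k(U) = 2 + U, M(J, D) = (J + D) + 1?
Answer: 34200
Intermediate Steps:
M(J, D) = 1 + D + J (M(J, D) = (D + J) + 1 = 1 + D + J)
y(X) = (10 + X)² (y(X) = ((1 + 4 + 5) + X)² = (10 + X)²)
y(k(-2))*342 = (10 + (2 - 2))²*342 = (10 + 0)²*342 = 10²*342 = 100*342 = 34200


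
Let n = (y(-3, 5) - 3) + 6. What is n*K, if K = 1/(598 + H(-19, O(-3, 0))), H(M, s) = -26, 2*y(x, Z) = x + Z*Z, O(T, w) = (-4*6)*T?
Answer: 7/286 ≈ 0.024476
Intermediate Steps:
O(T, w) = -24*T
y(x, Z) = x/2 + Z²/2 (y(x, Z) = (x + Z*Z)/2 = (x + Z²)/2 = x/2 + Z²/2)
K = 1/572 (K = 1/(598 - 26) = 1/572 ≈ 0.0017483)
n = 14 (n = (((½)*(-3) + (½)*5²) - 3) + 6 = ((-3/2 + (½)*25) - 3) + 6 = ((-3/2 + 25/2) - 3) + 6 = (11 - 3) + 6 = 8 + 6 = 14)
n*K = 14*(1/572) = 7/286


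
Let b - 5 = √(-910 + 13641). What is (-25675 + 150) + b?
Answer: -25520 + √12731 ≈ -25407.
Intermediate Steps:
b = 5 + √12731 (b = 5 + √(-910 + 13641) = 5 + √12731 ≈ 117.83)
(-25675 + 150) + b = (-25675 + 150) + (5 + √12731) = -25525 + (5 + √12731) = -25520 + √12731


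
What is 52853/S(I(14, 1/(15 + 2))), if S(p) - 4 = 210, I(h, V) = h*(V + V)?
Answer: 52853/214 ≈ 246.98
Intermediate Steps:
I(h, V) = 2*V*h (I(h, V) = h*(2*V) = 2*V*h)
S(p) = 214 (S(p) = 4 + 210 = 214)
52853/S(I(14, 1/(15 + 2))) = 52853/214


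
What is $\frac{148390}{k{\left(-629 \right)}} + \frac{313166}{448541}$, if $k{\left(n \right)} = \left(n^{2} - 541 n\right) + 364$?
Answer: $\frac{148570622897}{165129023527} \approx 0.89972$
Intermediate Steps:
$k{\left(n \right)} = 364 + n^{2} - 541 n$
$\frac{148390}{k{\left(-629 \right)}} + \frac{313166}{448541} = \frac{148390}{364 + \left(-629\right)^{2} - -340289} + \frac{313166}{448541} = \frac{148390}{364 + 395641 + 340289} + 313166 \cdot \frac{1}{448541} = \frac{148390}{736294} + \frac{313166}{448541} = 148390 \cdot \frac{1}{736294} + \frac{313166}{448541} = \frac{74195}{368147} + \frac{313166}{448541} = \frac{148570622897}{165129023527}$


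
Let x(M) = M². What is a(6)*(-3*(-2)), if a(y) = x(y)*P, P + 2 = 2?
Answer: 0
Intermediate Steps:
P = 0 (P = -2 + 2 = 0)
a(y) = 0 (a(y) = y²*0 = 0)
a(6)*(-3*(-2)) = 0*(-3*(-2)) = 0*6 = 0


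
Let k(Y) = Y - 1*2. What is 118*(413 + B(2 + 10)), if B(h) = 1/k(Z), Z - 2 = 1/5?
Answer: 49324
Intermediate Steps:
Z = 11/5 (Z = 2 + 1/5 = 2 + ⅕ = 11/5 ≈ 2.2000)
k(Y) = -2 + Y (k(Y) = Y - 2 = -2 + Y)
B(h) = 5 (B(h) = 1/(-2 + 11/5) = 1/(⅕) = 5)
118*(413 + B(2 + 10)) = 118*(413 + 5) = 118*418 = 49324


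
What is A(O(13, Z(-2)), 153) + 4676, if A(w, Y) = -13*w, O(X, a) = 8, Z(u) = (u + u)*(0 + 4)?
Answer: 4572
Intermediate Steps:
Z(u) = 8*u (Z(u) = (2*u)*4 = 8*u)
A(O(13, Z(-2)), 153) + 4676 = -13*8 + 4676 = -104 + 4676 = 4572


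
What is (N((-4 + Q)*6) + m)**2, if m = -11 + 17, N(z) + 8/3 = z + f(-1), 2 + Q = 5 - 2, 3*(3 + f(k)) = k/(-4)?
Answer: 44521/144 ≈ 309.17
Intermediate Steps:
f(k) = -3 - k/12 (f(k) = -3 + (k/(-4))/3 = -3 + (k*(-1/4))/3 = -3 + (-k/4)/3 = -3 - k/12)
Q = 1 (Q = -2 + (5 - 2) = -2 + 3 = 1)
N(z) = -67/12 + z (N(z) = -8/3 + (z + (-3 - 1/12*(-1))) = -8/3 + (z + (-3 + 1/12)) = -8/3 + (z - 35/12) = -8/3 + (-35/12 + z) = -67/12 + z)
m = 6
(N((-4 + Q)*6) + m)**2 = ((-67/12 + (-4 + 1)*6) + 6)**2 = ((-67/12 - 3*6) + 6)**2 = ((-67/12 - 18) + 6)**2 = (-283/12 + 6)**2 = (-211/12)**2 = 44521/144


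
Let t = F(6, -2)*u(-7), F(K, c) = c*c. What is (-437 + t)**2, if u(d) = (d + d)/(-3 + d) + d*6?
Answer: 8982009/25 ≈ 3.5928e+5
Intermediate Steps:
F(K, c) = c**2
u(d) = 6*d + 2*d/(-3 + d) (u(d) = (2*d)/(-3 + d) + 6*d = 2*d/(-3 + d) + 6*d = 6*d + 2*d/(-3 + d))
t = -812/5 (t = (-2)**2*(2*(-7)*(-8 + 3*(-7))/(-3 - 7)) = 4*(2*(-7)*(-8 - 21)/(-10)) = 4*(2*(-7)*(-1/10)*(-29)) = 4*(-203/5) = -812/5 ≈ -162.40)
(-437 + t)**2 = (-437 - 812/5)**2 = (-2997/5)**2 = 8982009/25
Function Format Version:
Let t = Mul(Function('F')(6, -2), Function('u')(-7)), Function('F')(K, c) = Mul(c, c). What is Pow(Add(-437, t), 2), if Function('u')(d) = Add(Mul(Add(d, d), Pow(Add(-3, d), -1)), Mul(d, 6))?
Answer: Rational(8982009, 25) ≈ 3.5928e+5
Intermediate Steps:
Function('F')(K, c) = Pow(c, 2)
Function('u')(d) = Add(Mul(6, d), Mul(2, d, Pow(Add(-3, d), -1))) (Function('u')(d) = Add(Mul(Mul(2, d), Pow(Add(-3, d), -1)), Mul(6, d)) = Add(Mul(2, d, Pow(Add(-3, d), -1)), Mul(6, d)) = Add(Mul(6, d), Mul(2, d, Pow(Add(-3, d), -1))))
t = Rational(-812, 5) (t = Mul(Pow(-2, 2), Mul(2, -7, Pow(Add(-3, -7), -1), Add(-8, Mul(3, -7)))) = Mul(4, Mul(2, -7, Pow(-10, -1), Add(-8, -21))) = Mul(4, Mul(2, -7, Rational(-1, 10), -29)) = Mul(4, Rational(-203, 5)) = Rational(-812, 5) ≈ -162.40)
Pow(Add(-437, t), 2) = Pow(Add(-437, Rational(-812, 5)), 2) = Pow(Rational(-2997, 5), 2) = Rational(8982009, 25)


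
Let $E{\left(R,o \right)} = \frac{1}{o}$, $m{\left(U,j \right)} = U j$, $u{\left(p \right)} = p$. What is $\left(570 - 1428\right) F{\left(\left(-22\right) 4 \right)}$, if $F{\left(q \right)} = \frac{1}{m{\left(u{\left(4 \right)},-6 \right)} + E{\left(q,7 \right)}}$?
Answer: $\frac{6006}{167} \approx 35.964$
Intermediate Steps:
$F{\left(q \right)} = - \frac{7}{167}$ ($F{\left(q \right)} = \frac{1}{4 \left(-6\right) + \frac{1}{7}} = \frac{1}{-24 + \frac{1}{7}} = \frac{1}{- \frac{167}{7}} = - \frac{7}{167}$)
$\left(570 - 1428\right) F{\left(\left(-22\right) 4 \right)} = \left(570 - 1428\right) \left(- \frac{7}{167}\right) = \left(-858\right) \left(- \frac{7}{167}\right) = \frac{6006}{167}$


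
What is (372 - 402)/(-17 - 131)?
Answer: 15/74 ≈ 0.20270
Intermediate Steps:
(372 - 402)/(-17 - 131) = -30/(-148) = -30*(-1/148) = 15/74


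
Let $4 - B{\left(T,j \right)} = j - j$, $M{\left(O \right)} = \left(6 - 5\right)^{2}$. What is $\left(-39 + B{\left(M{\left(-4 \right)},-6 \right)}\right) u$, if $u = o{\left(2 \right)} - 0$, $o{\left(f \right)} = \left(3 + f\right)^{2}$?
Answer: $-875$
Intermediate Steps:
$M{\left(O \right)} = 1$ ($M{\left(O \right)} = 1^{2} = 1$)
$B{\left(T,j \right)} = 4$ ($B{\left(T,j \right)} = 4 - \left(j - j\right) = 4 - 0 = 4 + 0 = 4$)
$u = 25$ ($u = \left(3 + 2\right)^{2} - 0 = 5^{2} + 0 = 25 + 0 = 25$)
$\left(-39 + B{\left(M{\left(-4 \right)},-6 \right)}\right) u = \left(-39 + 4\right) 25 = \left(-35\right) 25 = -875$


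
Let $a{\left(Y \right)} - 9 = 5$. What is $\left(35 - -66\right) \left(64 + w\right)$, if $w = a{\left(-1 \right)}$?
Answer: $7878$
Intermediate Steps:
$a{\left(Y \right)} = 14$ ($a{\left(Y \right)} = 9 + 5 = 14$)
$w = 14$
$\left(35 - -66\right) \left(64 + w\right) = \left(35 - -66\right) \left(64 + 14\right) = \left(35 + 66\right) 78 = 101 \cdot 78 = 7878$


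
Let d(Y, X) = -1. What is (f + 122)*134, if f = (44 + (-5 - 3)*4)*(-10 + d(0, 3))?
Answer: -1340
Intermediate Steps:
f = -132 (f = (44 + (-5 - 3)*4)*(-10 - 1) = (44 - 8*4)*(-11) = (44 - 32)*(-11) = 12*(-11) = -132)
(f + 122)*134 = (-132 + 122)*134 = -10*134 = -1340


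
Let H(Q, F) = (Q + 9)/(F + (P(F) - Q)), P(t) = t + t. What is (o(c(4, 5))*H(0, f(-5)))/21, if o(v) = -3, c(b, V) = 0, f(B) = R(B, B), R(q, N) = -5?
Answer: 3/35 ≈ 0.085714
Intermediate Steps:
P(t) = 2*t
f(B) = -5
H(Q, F) = (9 + Q)/(-Q + 3*F) (H(Q, F) = (Q + 9)/(F + (2*F - Q)) = (9 + Q)/(F + (-Q + 2*F)) = (9 + Q)/(-Q + 3*F))
(o(c(4, 5))*H(0, f(-5)))/21 = -3*(9 + 0)/(-1*0 + 3*(-5))/21 = -3*9/(0 - 15)*(1/21) = -3*9/(-15)*(1/21) = -(-1)*9/5*(1/21) = -3*(-3/5)*(1/21) = (9/5)*(1/21) = 3/35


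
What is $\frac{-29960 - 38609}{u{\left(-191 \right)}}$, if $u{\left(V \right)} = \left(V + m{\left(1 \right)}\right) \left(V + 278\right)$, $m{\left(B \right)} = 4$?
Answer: $\frac{68569}{16269} \approx 4.2147$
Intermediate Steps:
$u{\left(V \right)} = \left(4 + V\right) \left(278 + V\right)$ ($u{\left(V \right)} = \left(V + 4\right) \left(V + 278\right) = \left(4 + V\right) \left(278 + V\right)$)
$\frac{-29960 - 38609}{u{\left(-191 \right)}} = \frac{-29960 - 38609}{1112 + \left(-191\right)^{2} + 282 \left(-191\right)} = \frac{-29960 - 38609}{1112 + 36481 - 53862} = - \frac{68569}{-16269} = \left(-68569\right) \left(- \frac{1}{16269}\right) = \frac{68569}{16269}$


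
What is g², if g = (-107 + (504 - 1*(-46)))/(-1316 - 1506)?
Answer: 196249/7963684 ≈ 0.024643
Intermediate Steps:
g = -443/2822 (g = (-107 + (504 + 46))/(-2822) = (-107 + 550)*(-1/2822) = 443*(-1/2822) = -443/2822 ≈ -0.15698)
g² = (-443/2822)² = 196249/7963684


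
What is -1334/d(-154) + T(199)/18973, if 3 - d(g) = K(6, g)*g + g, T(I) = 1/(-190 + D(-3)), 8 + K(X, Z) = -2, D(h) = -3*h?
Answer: 4581105359/4749378279 ≈ 0.96457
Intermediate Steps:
K(X, Z) = -10 (K(X, Z) = -8 - 2 = -10)
T(I) = -1/181 (T(I) = 1/(-190 - 3*(-3)) = 1/(-190 + 9) = 1/(-181) = -1/181)
d(g) = 3 + 9*g (d(g) = 3 - (-10*g + g) = 3 - (-9)*g = 3 + 9*g)
-1334/d(-154) + T(199)/18973 = -1334/(3 + 9*(-154)) - 1/181/18973 = -1334/(3 - 1386) - 1/181*1/18973 = -1334/(-1383) - 1/3434113 = -1334*(-1/1383) - 1/3434113 = 1334/1383 - 1/3434113 = 4581105359/4749378279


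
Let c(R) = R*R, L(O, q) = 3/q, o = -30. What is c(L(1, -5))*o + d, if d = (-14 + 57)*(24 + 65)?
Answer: 19081/5 ≈ 3816.2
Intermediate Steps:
d = 3827 (d = 43*89 = 3827)
c(R) = R**2
c(L(1, -5))*o + d = (3/(-5))**2*(-30) + 3827 = (3*(-1/5))**2*(-30) + 3827 = (-3/5)**2*(-30) + 3827 = (9/25)*(-30) + 3827 = -54/5 + 3827 = 19081/5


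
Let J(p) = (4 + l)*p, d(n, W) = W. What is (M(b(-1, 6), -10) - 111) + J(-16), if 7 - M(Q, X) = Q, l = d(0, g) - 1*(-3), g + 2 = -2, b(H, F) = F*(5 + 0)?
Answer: -182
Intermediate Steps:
b(H, F) = 5*F (b(H, F) = F*5 = 5*F)
g = -4 (g = -2 - 2 = -4)
l = -1 (l = -4 - 1*(-3) = -4 + 3 = -1)
M(Q, X) = 7 - Q
J(p) = 3*p (J(p) = (4 - 1)*p = 3*p)
(M(b(-1, 6), -10) - 111) + J(-16) = ((7 - 5*6) - 111) + 3*(-16) = ((7 - 1*30) - 111) - 48 = ((7 - 30) - 111) - 48 = (-23 - 111) - 48 = -134 - 48 = -182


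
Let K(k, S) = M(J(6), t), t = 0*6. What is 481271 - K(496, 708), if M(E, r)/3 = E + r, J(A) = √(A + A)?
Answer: 481271 - 6*√3 ≈ 4.8126e+5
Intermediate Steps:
t = 0
J(A) = √2*√A (J(A) = √(2*A) = √2*√A)
M(E, r) = 3*E + 3*r (M(E, r) = 3*(E + r) = 3*E + 3*r)
K(k, S) = 6*√3 (K(k, S) = 3*(√2*√6) + 3*0 = 3*(2*√3) + 0 = 6*√3 + 0 = 6*√3)
481271 - K(496, 708) = 481271 - 6*√3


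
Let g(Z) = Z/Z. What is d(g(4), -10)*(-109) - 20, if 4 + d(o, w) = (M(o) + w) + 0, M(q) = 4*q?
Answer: 1070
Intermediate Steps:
g(Z) = 1
d(o, w) = -4 + w + 4*o (d(o, w) = -4 + ((4*o + w) + 0) = -4 + ((w + 4*o) + 0) = -4 + (w + 4*o) = -4 + w + 4*o)
d(g(4), -10)*(-109) - 20 = (-4 - 10 + 4*1)*(-109) - 20 = (-4 - 10 + 4)*(-109) - 20 = -10*(-109) - 20 = 1090 - 20 = 1070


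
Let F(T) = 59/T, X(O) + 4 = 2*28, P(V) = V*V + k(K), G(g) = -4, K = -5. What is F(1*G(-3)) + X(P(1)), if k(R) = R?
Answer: 149/4 ≈ 37.250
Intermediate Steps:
P(V) = -5 + V² (P(V) = V*V - 5 = V² - 5 = -5 + V²)
X(O) = 52 (X(O) = -4 + 2*28 = -4 + 56 = 52)
F(1*G(-3)) + X(P(1)) = 59/((1*(-4))) + 52 = 59/(-4) + 52 = 59*(-¼) + 52 = -59/4 + 52 = 149/4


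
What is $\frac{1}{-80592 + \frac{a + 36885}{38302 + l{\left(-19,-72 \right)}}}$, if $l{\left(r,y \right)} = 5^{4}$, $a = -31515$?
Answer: $- \frac{38927}{3137199414} \approx -1.2408 \cdot 10^{-5}$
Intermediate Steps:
$l{\left(r,y \right)} = 625$
$\frac{1}{-80592 + \frac{a + 36885}{38302 + l{\left(-19,-72 \right)}}} = \frac{1}{-80592 + \frac{-31515 + 36885}{38302 + 625}} = \frac{1}{-80592 + \frac{5370}{38927}} = \frac{1}{- \frac{3137199414}{38927}} = - \frac{38927}{3137199414}$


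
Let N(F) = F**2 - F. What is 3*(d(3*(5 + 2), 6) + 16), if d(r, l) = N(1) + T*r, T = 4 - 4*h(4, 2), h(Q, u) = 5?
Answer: -960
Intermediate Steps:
T = -16 (T = 4 - 4*5 = 4 - 20 = -16)
d(r, l) = -16*r (d(r, l) = 1*(-1 + 1) - 16*r = 1*0 - 16*r = 0 - 16*r = -16*r)
3*(d(3*(5 + 2), 6) + 16) = 3*(-48*(5 + 2) + 16) = 3*(-48*7 + 16) = 3*(-16*21 + 16) = 3*(-336 + 16) = 3*(-320) = -960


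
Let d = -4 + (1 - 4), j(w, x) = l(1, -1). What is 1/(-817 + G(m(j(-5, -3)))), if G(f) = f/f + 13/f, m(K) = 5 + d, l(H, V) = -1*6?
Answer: -2/1645 ≈ -0.0012158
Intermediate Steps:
l(H, V) = -6
j(w, x) = -6
d = -7 (d = -4 - 3 = -7)
m(K) = -2 (m(K) = 5 - 7 = -2)
G(f) = 1 + 13/f
1/(-817 + G(m(j(-5, -3)))) = 1/(-817 + (13 - 2)/(-2)) = 1/(-817 - 1/2*11) = 1/(-817 - 11/2) = 1/(-1645/2) = -2/1645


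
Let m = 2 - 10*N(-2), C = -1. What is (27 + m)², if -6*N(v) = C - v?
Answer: 8464/9 ≈ 940.44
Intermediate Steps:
N(v) = ⅙ + v/6 (N(v) = -(-1 - v)/6 = ⅙ + v/6)
m = 11/3 (m = 2 - 10*(⅙ + (⅙)*(-2)) = 2 - 10*(⅙ - ⅓) = 2 - 10*(-1)/6 = 2 - 1*(-5/3) = 2 + 5/3 = 11/3 ≈ 3.6667)
(27 + m)² = (27 + 11/3)² = (92/3)² = 8464/9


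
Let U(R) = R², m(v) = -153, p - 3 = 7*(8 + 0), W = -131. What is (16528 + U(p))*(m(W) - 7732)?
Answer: -157770965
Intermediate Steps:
p = 59 (p = 3 + 7*(8 + 0) = 3 + 7*8 = 3 + 56 = 59)
(16528 + U(p))*(m(W) - 7732) = (16528 + 59²)*(-153 - 7732) = (16528 + 3481)*(-7885) = 20009*(-7885) = -157770965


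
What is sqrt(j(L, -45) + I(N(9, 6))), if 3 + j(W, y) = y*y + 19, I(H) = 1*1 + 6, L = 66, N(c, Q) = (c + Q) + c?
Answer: 32*sqrt(2) ≈ 45.255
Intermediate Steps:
N(c, Q) = Q + 2*c (N(c, Q) = (Q + c) + c = Q + 2*c)
I(H) = 7 (I(H) = 1 + 6 = 7)
j(W, y) = 16 + y**2 (j(W, y) = -3 + (y*y + 19) = -3 + (y**2 + 19) = -3 + (19 + y**2) = 16 + y**2)
sqrt(j(L, -45) + I(N(9, 6))) = sqrt((16 + (-45)**2) + 7) = sqrt((16 + 2025) + 7) = sqrt(2041 + 7) = sqrt(2048) = 32*sqrt(2)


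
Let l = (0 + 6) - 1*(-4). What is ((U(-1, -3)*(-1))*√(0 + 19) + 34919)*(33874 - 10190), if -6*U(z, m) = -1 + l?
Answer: 827021596 + 35526*√19 ≈ 8.2718e+8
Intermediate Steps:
l = 10 (l = 6 + 4 = 10)
U(z, m) = -3/2 (U(z, m) = -(-1 + 10)/6 = -⅙*9 = -3/2)
((U(-1, -3)*(-1))*√(0 + 19) + 34919)*(33874 - 10190) = ((-3/2*(-1))*√(0 + 19) + 34919)*(33874 - 10190) = (3*√19/2 + 34919)*23684 = (34919 + 3*√19/2)*23684 = 827021596 + 35526*√19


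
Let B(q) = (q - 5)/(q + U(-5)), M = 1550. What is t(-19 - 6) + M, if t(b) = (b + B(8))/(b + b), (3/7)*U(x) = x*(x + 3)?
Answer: 7287341/4700 ≈ 1550.5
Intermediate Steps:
U(x) = 7*x*(3 + x)/3 (U(x) = 7*(x*(x + 3))/3 = 7*(x*(3 + x))/3 = 7*x*(3 + x)/3)
B(q) = (-5 + q)/(70/3 + q) (B(q) = (q - 5)/(q + (7/3)*(-5)*(3 - 5)) = (-5 + q)/(q + (7/3)*(-5)*(-2)) = (-5 + q)/(q + 70/3) = (-5 + q)/(70/3 + q))
t(b) = (9/94 + b)/(2*b) (t(b) = (b + 3*(-5 + 8)/(70 + 3*8))/(b + b) = (b + 3*3/(70 + 24))/((2*b)) = (b + 3*3/94)*(1/(2*b)) = (b + 3*(1/94)*3)*(1/(2*b)) = (b + 9/94)*(1/(2*b)) = (9/94 + b)*(1/(2*b)) = (9/94 + b)/(2*b))
t(-19 - 6) + M = (9 + 94*(-19 - 6))/(188*(-19 - 6)) + 1550 = (1/188)*(9 + 94*(-25))/(-25) + 1550 = (1/188)*(-1/25)*(9 - 2350) + 1550 = (1/188)*(-1/25)*(-2341) + 1550 = 2341/4700 + 1550 = 7287341/4700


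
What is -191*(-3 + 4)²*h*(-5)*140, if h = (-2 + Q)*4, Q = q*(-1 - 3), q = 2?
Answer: -5348000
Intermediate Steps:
Q = -8 (Q = 2*(-1 - 3) = 2*(-4) = -8)
h = -40 (h = (-2 - 8)*4 = -10*4 = -40)
-191*(-3 + 4)²*h*(-5)*140 = -191*(-3 + 4)²*(-40)*(-5)*140 = -191*1²*(-40)*(-5)*140 = -191*1*(-40)*(-5)*140 = -(-7640)*(-5)*140 = -191*200*140 = -38200*140 = -5348000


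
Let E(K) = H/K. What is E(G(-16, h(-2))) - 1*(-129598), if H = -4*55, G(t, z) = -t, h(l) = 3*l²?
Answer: 518337/4 ≈ 1.2958e+5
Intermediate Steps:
H = -220
E(K) = -220/K
E(G(-16, h(-2))) - 1*(-129598) = -220/((-1*(-16))) - 1*(-129598) = -220/16 + 129598 = -220*1/16 + 129598 = -55/4 + 129598 = 518337/4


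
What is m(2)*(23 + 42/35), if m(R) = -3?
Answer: -363/5 ≈ -72.600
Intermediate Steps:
m(2)*(23 + 42/35) = -3*(23 + 42/35) = -3*(23 + 42*(1/35)) = -3*(23 + 6/5) = -3*121/5 = -363/5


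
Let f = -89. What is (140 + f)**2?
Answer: 2601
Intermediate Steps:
(140 + f)**2 = (140 - 89)**2 = 51**2 = 2601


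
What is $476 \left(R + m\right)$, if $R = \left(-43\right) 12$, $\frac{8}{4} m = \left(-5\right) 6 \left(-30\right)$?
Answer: $-31416$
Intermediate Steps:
$m = 450$ ($m = \frac{\left(-5\right) 6 \left(-30\right)}{2} = \frac{\left(-30\right) \left(-30\right)}{2} = \frac{1}{2} \cdot 900 = 450$)
$R = -516$
$476 \left(R + m\right) = 476 \left(-516 + 450\right) = 476 \left(-66\right) = -31416$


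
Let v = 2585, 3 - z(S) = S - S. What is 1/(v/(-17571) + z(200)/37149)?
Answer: -217581693/31992484 ≈ -6.8010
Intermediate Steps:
z(S) = 3 (z(S) = 3 - (S - S) = 3 - 1*0 = 3 + 0 = 3)
1/(v/(-17571) + z(200)/37149) = 1/(2585/(-17571) + 3/37149) = 1/(2585*(-1/17571) + 3*(1/37149)) = 1/(-2585/17571 + 1/12383) = 1/(-31992484/217581693) = -217581693/31992484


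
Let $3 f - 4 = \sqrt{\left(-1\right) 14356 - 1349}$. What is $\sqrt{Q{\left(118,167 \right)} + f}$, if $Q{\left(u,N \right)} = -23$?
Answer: $\frac{\sqrt{-195 + 9 i \sqrt{1745}}}{3} \approx 3.5631 + 5.8619 i$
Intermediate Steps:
$f = \frac{4}{3} + i \sqrt{1745}$ ($f = \frac{4}{3} + \frac{\sqrt{\left(-1\right) 14356 - 1349}}{3} = \frac{4}{3} + \frac{\sqrt{-14356 - 1349}}{3} = \frac{4}{3} + \frac{\sqrt{-15705}}{3} = \frac{4}{3} + \frac{3 i \sqrt{1745}}{3} = \frac{4}{3} + i \sqrt{1745} \approx 1.3333 + 41.773 i$)
$\sqrt{Q{\left(118,167 \right)} + f} = \sqrt{-23 + \left(\frac{4}{3} + i \sqrt{1745}\right)} = \sqrt{- \frac{65}{3} + i \sqrt{1745}}$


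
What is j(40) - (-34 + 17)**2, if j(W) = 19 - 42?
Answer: -312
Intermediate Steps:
j(W) = -23
j(40) - (-34 + 17)**2 = -23 - (-34 + 17)**2 = -23 - 1*(-17)**2 = -23 - 1*289 = -23 - 289 = -312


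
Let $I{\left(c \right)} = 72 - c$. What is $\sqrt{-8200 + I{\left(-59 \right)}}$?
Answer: $i \sqrt{8069} \approx 89.828 i$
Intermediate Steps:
$\sqrt{-8200 + I{\left(-59 \right)}} = \sqrt{-8200 + \left(72 - -59\right)} = \sqrt{-8200 + \left(72 + 59\right)} = \sqrt{-8200 + 131} = \sqrt{-8069} = i \sqrt{8069}$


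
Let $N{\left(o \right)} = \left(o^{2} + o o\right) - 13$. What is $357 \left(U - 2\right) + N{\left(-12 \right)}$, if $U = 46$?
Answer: $15983$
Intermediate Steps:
$N{\left(o \right)} = -13 + 2 o^{2}$ ($N{\left(o \right)} = \left(o^{2} + o^{2}\right) - 13 = 2 o^{2} - 13 = -13 + 2 o^{2}$)
$357 \left(U - 2\right) + N{\left(-12 \right)} = 357 \left(46 - 2\right) - \left(13 - 2 \left(-12\right)^{2}\right) = 357 \left(46 - 2\right) + \left(-13 + 2 \cdot 144\right) = 357 \cdot 44 + \left(-13 + 288\right) = 15708 + 275 = 15983$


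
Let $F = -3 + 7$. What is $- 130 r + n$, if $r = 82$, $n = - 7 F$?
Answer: $-10688$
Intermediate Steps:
$F = 4$
$n = -28$ ($n = \left(-7\right) 4 = -28$)
$- 130 r + n = \left(-130\right) 82 - 28 = -10660 - 28 = -10688$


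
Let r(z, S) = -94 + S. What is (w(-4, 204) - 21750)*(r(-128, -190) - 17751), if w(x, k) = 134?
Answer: 389844560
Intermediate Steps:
(w(-4, 204) - 21750)*(r(-128, -190) - 17751) = (134 - 21750)*((-94 - 190) - 17751) = -21616*(-284 - 17751) = -21616*(-18035) = 389844560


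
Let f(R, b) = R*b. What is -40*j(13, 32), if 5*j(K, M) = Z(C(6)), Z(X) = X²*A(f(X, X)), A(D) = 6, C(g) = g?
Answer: -1728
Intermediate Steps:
Z(X) = 6*X² (Z(X) = X²*6 = 6*X²)
j(K, M) = 216/5 (j(K, M) = (6*6²)/5 = (6*36)/5 = (⅕)*216 = 216/5)
-40*j(13, 32) = -40*216/5 = -1728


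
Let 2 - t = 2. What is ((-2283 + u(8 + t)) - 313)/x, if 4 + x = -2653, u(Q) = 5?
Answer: 2591/2657 ≈ 0.97516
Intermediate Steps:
t = 0 (t = 2 - 1*2 = 2 - 2 = 0)
x = -2657 (x = -4 - 2653 = -2657)
((-2283 + u(8 + t)) - 313)/x = ((-2283 + 5) - 313)/(-2657) = (-2278 - 313)*(-1/2657) = -2591*(-1/2657) = 2591/2657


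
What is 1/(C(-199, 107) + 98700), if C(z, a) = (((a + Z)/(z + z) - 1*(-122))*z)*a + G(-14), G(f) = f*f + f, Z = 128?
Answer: -2/4972583 ≈ -4.0221e-7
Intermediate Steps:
G(f) = f + f² (G(f) = f² + f = f + f²)
C(z, a) = 182 + a*z*(122 + (128 + a)/(2*z)) (C(z, a) = (((a + 128)/(z + z) - 1*(-122))*z)*a - 14*(1 - 14) = (((128 + a)/((2*z)) + 122)*z)*a - 14*(-13) = (((128 + a)*(1/(2*z)) + 122)*z)*a + 182 = (((128 + a)/(2*z) + 122)*z)*a + 182 = ((122 + (128 + a)/(2*z))*z)*a + 182 = (z*(122 + (128 + a)/(2*z)))*a + 182 = a*z*(122 + (128 + a)/(2*z)) + 182 = 182 + a*z*(122 + (128 + a)/(2*z)))
1/(C(-199, 107) + 98700) = 1/((182 + (½)*107² + 64*107 + 122*107*(-199)) + 98700) = 1/((182 + (½)*11449 + 6848 - 2597746) + 98700) = 1/((182 + 11449/2 + 6848 - 2597746) + 98700) = 1/(-5169983/2 + 98700) = 1/(-4972583/2) = -2/4972583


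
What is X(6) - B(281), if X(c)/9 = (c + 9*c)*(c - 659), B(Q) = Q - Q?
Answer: -352620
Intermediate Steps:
B(Q) = 0
X(c) = 90*c*(-659 + c) (X(c) = 9*((c + 9*c)*(c - 659)) = 9*((10*c)*(-659 + c)) = 9*(10*c*(-659 + c)) = 90*c*(-659 + c))
X(6) - B(281) = 90*6*(-659 + 6) - 1*0 = 90*6*(-653) + 0 = -352620 + 0 = -352620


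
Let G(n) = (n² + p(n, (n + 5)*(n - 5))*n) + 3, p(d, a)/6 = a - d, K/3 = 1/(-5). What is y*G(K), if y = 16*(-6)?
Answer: -1078848/125 ≈ -8630.8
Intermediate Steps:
K = -⅗ (K = 3/(-5) = 3*(-⅕) = -⅗ ≈ -0.60000)
y = -96
p(d, a) = -6*d + 6*a (p(d, a) = 6*(a - d) = -6*d + 6*a)
G(n) = 3 + n² + n*(-6*n + 6*(-5 + n)*(5 + n)) (G(n) = (n² + (-6*n + 6*((n + 5)*(n - 5)))*n) + 3 = (n² + (-6*n + 6*((5 + n)*(-5 + n)))*n) + 3 = (n² + (-6*n + 6*((-5 + n)*(5 + n)))*n) + 3 = (n² + (-6*n + 6*(-5 + n)*(5 + n))*n) + 3 = (n² + n*(-6*n + 6*(-5 + n)*(5 + n))) + 3 = 3 + n² + n*(-6*n + 6*(-5 + n)*(5 + n)))
y*G(K) = -96*(3 + (-⅗)² - 6*(-⅗)*(25 - ⅗ - (-⅗)²)) = -96*(3 + 9/25 - 6*(-⅗)*(25 - ⅗ - 1*9/25)) = -96*(3 + 9/25 - 6*(-⅗)*(25 - ⅗ - 9/25)) = -96*(3 + 9/25 - 6*(-⅗)*601/25) = -96*(3 + 9/25 + 10818/125) = -96*11238/125 = -1078848/125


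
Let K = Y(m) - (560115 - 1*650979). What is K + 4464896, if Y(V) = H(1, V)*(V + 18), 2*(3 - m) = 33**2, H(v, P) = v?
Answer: 9110473/2 ≈ 4.5552e+6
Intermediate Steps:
m = -1083/2 (m = 3 - 1/2*33**2 = 3 - 1/2*1089 = 3 - 1089/2 = -1083/2 ≈ -541.50)
Y(V) = 18 + V (Y(V) = 1*(V + 18) = 1*(18 + V) = 18 + V)
K = 180681/2 (K = (18 - 1083/2) - (560115 - 1*650979) = -1047/2 - (560115 - 650979) = -1047/2 - 1*(-90864) = -1047/2 + 90864 = 180681/2 ≈ 90341.)
K + 4464896 = 180681/2 + 4464896 = 9110473/2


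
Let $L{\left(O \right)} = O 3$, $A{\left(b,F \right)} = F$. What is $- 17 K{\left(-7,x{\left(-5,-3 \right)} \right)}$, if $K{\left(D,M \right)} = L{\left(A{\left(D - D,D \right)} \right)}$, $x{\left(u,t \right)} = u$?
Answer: $357$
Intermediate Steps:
$L{\left(O \right)} = 3 O$
$K{\left(D,M \right)} = 3 D$
$- 17 K{\left(-7,x{\left(-5,-3 \right)} \right)} = - 17 \cdot 3 \left(-7\right) = \left(-17\right) \left(-21\right) = 357$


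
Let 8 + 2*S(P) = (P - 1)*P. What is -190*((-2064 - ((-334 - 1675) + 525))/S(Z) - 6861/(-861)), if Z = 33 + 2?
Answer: -225179830/169617 ≈ -1327.6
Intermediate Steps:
Z = 35
S(P) = -4 + P*(-1 + P)/2 (S(P) = -4 + ((P - 1)*P)/2 = -4 + ((-1 + P)*P)/2 = -4 + (P*(-1 + P))/2 = -4 + P*(-1 + P)/2)
-190*((-2064 - ((-334 - 1675) + 525))/S(Z) - 6861/(-861)) = -190*((-2064 - ((-334 - 1675) + 525))/(-4 + (½)*35² - ½*35) - 6861/(-861)) = -190*((-2064 - (-2009 + 525))/(-4 + (½)*1225 - 35/2) - 6861*(-1/861)) = -190*((-2064 - 1*(-1484))/(-4 + 1225/2 - 35/2) + 2287/287) = -190*((-2064 + 1484)/591 + 2287/287) = -190*(-580*1/591 + 2287/287) = -190*(-580/591 + 2287/287) = -190*1185157/169617 = -225179830/169617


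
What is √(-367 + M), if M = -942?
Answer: I*√1309 ≈ 36.18*I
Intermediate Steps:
√(-367 + M) = √(-367 - 942) = √(-1309) = I*√1309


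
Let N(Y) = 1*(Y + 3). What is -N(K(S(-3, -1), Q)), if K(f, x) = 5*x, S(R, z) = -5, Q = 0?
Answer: -3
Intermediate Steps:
N(Y) = 3 + Y (N(Y) = 1*(3 + Y) = 3 + Y)
-N(K(S(-3, -1), Q)) = -(3 + 5*0) = -(3 + 0) = -1*3 = -3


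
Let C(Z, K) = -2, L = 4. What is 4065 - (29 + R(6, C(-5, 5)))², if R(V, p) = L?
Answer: 2976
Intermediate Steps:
R(V, p) = 4
4065 - (29 + R(6, C(-5, 5)))² = 4065 - (29 + 4)² = 4065 - 1*33² = 4065 - 1*1089 = 4065 - 1089 = 2976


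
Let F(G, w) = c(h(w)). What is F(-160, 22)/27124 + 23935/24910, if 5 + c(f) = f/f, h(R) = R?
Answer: 32455665/33782942 ≈ 0.96071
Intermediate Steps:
c(f) = -4 (c(f) = -5 + f/f = -5 + 1 = -4)
F(G, w) = -4
F(-160, 22)/27124 + 23935/24910 = -4/27124 + 23935/24910 = -4*1/27124 + 23935*(1/24910) = -1/6781 + 4787/4982 = 32455665/33782942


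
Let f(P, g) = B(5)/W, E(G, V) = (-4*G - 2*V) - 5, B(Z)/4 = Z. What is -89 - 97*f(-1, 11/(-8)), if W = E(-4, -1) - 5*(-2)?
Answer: -3987/23 ≈ -173.35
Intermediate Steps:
B(Z) = 4*Z
E(G, V) = -5 - 4*G - 2*V
W = 23 (W = (-5 - 4*(-4) - 2*(-1)) - 5*(-2) = (-5 + 16 + 2) + 10 = 13 + 10 = 23)
f(P, g) = 20/23 (f(P, g) = (4*5)/23 = 20*(1/23) = 20/23)
-89 - 97*f(-1, 11/(-8)) = -89 - 97*20/23 = -89 - 1940/23 = -3987/23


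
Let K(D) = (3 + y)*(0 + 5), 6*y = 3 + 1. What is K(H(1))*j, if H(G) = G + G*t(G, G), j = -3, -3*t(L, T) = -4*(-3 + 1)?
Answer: -55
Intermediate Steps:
t(L, T) = -8/3 (t(L, T) = -(-4)*(-3 + 1)/3 = -(-4)*(-2)/3 = -1/3*8 = -8/3)
y = 2/3 (y = (3 + 1)/6 = (1/6)*4 = 2/3 ≈ 0.66667)
H(G) = -5*G/3 (H(G) = G + G*(-8/3) = G - 8*G/3 = -5*G/3)
K(D) = 55/3 (K(D) = (3 + 2/3)*(0 + 5) = (11/3)*5 = 55/3)
K(H(1))*j = (55/3)*(-3) = -55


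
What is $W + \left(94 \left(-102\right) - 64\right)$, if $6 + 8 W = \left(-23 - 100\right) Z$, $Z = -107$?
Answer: $- \frac{64061}{8} \approx -8007.6$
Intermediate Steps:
$W = \frac{13155}{8}$ ($W = - \frac{3}{4} + \frac{\left(-23 - 100\right) \left(-107\right)}{8} = - \frac{3}{4} + \frac{\left(-123\right) \left(-107\right)}{8} = - \frac{3}{4} + \frac{1}{8} \cdot 13161 = - \frac{3}{4} + \frac{13161}{8} = \frac{13155}{8} \approx 1644.4$)
$W + \left(94 \left(-102\right) - 64\right) = \frac{13155}{8} + \left(94 \left(-102\right) - 64\right) = \frac{13155}{8} - 9652 = - \frac{64061}{8}$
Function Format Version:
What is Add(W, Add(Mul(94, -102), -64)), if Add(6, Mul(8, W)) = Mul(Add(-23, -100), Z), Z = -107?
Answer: Rational(-64061, 8) ≈ -8007.6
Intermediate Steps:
W = Rational(13155, 8) (W = Add(Rational(-3, 4), Mul(Rational(1, 8), Mul(Add(-23, -100), -107))) = Add(Rational(-3, 4), Mul(Rational(1, 8), Mul(-123, -107))) = Add(Rational(-3, 4), Mul(Rational(1, 8), 13161)) = Add(Rational(-3, 4), Rational(13161, 8)) = Rational(13155, 8) ≈ 1644.4)
Add(W, Add(Mul(94, -102), -64)) = Add(Rational(13155, 8), Add(Mul(94, -102), -64)) = Add(Rational(13155, 8), Add(-9588, -64)) = Add(Rational(13155, 8), -9652) = Rational(-64061, 8)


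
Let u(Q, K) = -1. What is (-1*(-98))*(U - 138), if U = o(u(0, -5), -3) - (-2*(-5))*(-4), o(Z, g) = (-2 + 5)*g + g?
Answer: -10780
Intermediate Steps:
o(Z, g) = 4*g (o(Z, g) = 3*g + g = 4*g)
U = 28 (U = 4*(-3) - (-2*(-5))*(-4) = -12 - 10*(-4) = -12 - 1*(-40) = -12 + 40 = 28)
(-1*(-98))*(U - 138) = (-1*(-98))*(28 - 138) = 98*(-110) = -10780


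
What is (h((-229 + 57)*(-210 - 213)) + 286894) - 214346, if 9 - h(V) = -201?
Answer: 72758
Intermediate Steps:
h(V) = 210 (h(V) = 9 - 1*(-201) = 9 + 201 = 210)
(h((-229 + 57)*(-210 - 213)) + 286894) - 214346 = (210 + 286894) - 214346 = 287104 - 214346 = 72758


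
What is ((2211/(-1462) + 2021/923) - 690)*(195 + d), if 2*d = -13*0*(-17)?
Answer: -13952849865/103802 ≈ -1.3442e+5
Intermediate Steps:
d = 0 (d = (-13*0*(-17))/2 = (0*(-17))/2 = (½)*0 = 0)
((2211/(-1462) + 2021/923) - 690)*(195 + d) = ((2211/(-1462) + 2021/923) - 690)*(195 + 0) = ((2211*(-1/1462) + 2021*(1/923)) - 690)*195 = ((-2211/1462 + 2021/923) - 690)*195 = (913949/1349426 - 690)*195 = -930189991/1349426*195 = -13952849865/103802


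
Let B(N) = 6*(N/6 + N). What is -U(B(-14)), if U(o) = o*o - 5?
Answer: -9599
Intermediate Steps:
B(N) = 7*N (B(N) = 6*(N*(⅙) + N) = 6*(N/6 + N) = 6*(7*N/6) = 7*N)
U(o) = -5 + o² (U(o) = o² - 5 = -5 + o²)
-U(B(-14)) = -(-5 + (7*(-14))²) = -(-5 + (-98)²) = -(-5 + 9604) = -1*9599 = -9599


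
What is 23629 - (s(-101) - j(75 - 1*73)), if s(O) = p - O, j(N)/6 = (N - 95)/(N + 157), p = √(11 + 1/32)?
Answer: 1246798/53 - √706/8 ≈ 23521.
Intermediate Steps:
p = √706/8 (p = √(11 + 1/32) = √(353/32) = √706/8 ≈ 3.3213)
j(N) = 6*(-95 + N)/(157 + N) (j(N) = 6*((N - 95)/(N + 157)) = 6*((-95 + N)/(157 + N)) = 6*(-95 + N)/(157 + N))
s(O) = -O + √706/8 (s(O) = √706/8 - O = -O + √706/8)
23629 - (s(-101) - j(75 - 1*73)) = 23629 - ((-1*(-101) + √706/8) - 6*(-95 + (75 - 1*73))/(157 + (75 - 1*73))) = 23629 - ((101 + √706/8) - 6*(-95 + (75 - 73))/(157 + (75 - 73))) = 23629 - ((101 + √706/8) - 6*(-95 + 2)/(157 + 2)) = 23629 - ((101 + √706/8) - 6*(-93)/159) = 23629 - ((101 + √706/8) - 1*(-186/53)) = 23629 - ((101 + √706/8) + 186/53) = 23629 - (5539/53 + √706/8) = 23629 + (-5539/53 - √706/8) = 1246798/53 - √706/8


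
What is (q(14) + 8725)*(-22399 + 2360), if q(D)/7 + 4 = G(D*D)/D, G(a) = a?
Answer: -176243005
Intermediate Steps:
q(D) = -28 + 7*D (q(D) = -28 + 7*((D*D)/D) = -28 + 7*(D²/D) = -28 + 7*D)
(q(14) + 8725)*(-22399 + 2360) = ((-28 + 7*14) + 8725)*(-22399 + 2360) = ((-28 + 98) + 8725)*(-20039) = (70 + 8725)*(-20039) = 8795*(-20039) = -176243005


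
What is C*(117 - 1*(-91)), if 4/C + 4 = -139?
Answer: -64/11 ≈ -5.8182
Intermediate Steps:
C = -4/143 (C = 4/(-4 - 139) = 4/(-143) = 4*(-1/143) = -4/143 ≈ -0.027972)
C*(117 - 1*(-91)) = -4*(117 - 1*(-91))/143 = -4*(117 + 91)/143 = -4/143*208 = -64/11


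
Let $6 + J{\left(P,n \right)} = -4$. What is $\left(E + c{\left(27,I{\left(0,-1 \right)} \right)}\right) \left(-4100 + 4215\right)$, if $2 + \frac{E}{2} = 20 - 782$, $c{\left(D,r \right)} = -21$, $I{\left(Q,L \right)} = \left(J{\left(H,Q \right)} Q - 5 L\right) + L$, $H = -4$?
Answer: $-178135$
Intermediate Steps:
$J{\left(P,n \right)} = -10$ ($J{\left(P,n \right)} = -6 - 4 = -10$)
$I{\left(Q,L \right)} = - 10 Q - 4 L$ ($I{\left(Q,L \right)} = \left(- 10 Q - 5 L\right) + L = - 10 Q - 4 L$)
$E = -1528$ ($E = -4 + 2 \left(20 - 782\right) = -4 + 2 \left(-762\right) = -4 - 1524 = -1528$)
$\left(E + c{\left(27,I{\left(0,-1 \right)} \right)}\right) \left(-4100 + 4215\right) = \left(-1528 - 21\right) \left(-4100 + 4215\right) = \left(-1549\right) 115 = -178135$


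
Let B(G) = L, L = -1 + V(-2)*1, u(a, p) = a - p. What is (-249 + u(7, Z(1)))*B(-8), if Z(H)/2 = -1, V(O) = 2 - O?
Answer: -720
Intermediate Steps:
Z(H) = -2 (Z(H) = 2*(-1) = -2)
L = 3 (L = -1 + (2 - 1*(-2))*1 = -1 + (2 + 2)*1 = -1 + 4*1 = -1 + 4 = 3)
B(G) = 3
(-249 + u(7, Z(1)))*B(-8) = (-249 + (7 - 1*(-2)))*3 = (-249 + (7 + 2))*3 = (-249 + 9)*3 = -240*3 = -720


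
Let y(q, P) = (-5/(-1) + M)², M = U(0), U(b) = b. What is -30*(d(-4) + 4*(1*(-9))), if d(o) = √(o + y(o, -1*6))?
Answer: 1080 - 30*√21 ≈ 942.52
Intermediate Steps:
M = 0
y(q, P) = 25 (y(q, P) = (-5/(-1) + 0)² = (-5*(-1) + 0)² = (5 + 0)² = 5² = 25)
d(o) = √(25 + o) (d(o) = √(o + 25) = √(25 + o))
-30*(d(-4) + 4*(1*(-9))) = -30*(√(25 - 4) + 4*(1*(-9))) = -30*(√21 + 4*(-9)) = -30*(√21 - 36) = -30*(-36 + √21) = 1080 - 30*√21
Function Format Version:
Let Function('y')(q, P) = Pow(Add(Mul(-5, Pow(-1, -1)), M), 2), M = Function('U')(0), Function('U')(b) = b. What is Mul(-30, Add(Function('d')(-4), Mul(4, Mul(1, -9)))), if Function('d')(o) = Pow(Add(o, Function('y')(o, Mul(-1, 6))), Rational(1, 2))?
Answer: Add(1080, Mul(-30, Pow(21, Rational(1, 2)))) ≈ 942.52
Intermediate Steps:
M = 0
Function('y')(q, P) = 25 (Function('y')(q, P) = Pow(Add(Mul(-5, Pow(-1, -1)), 0), 2) = Pow(Add(Mul(-5, -1), 0), 2) = Pow(Add(5, 0), 2) = Pow(5, 2) = 25)
Function('d')(o) = Pow(Add(25, o), Rational(1, 2)) (Function('d')(o) = Pow(Add(o, 25), Rational(1, 2)) = Pow(Add(25, o), Rational(1, 2)))
Mul(-30, Add(Function('d')(-4), Mul(4, Mul(1, -9)))) = Mul(-30, Add(Pow(Add(25, -4), Rational(1, 2)), Mul(4, Mul(1, -9)))) = Mul(-30, Add(Pow(21, Rational(1, 2)), Mul(4, -9))) = Mul(-30, Add(Pow(21, Rational(1, 2)), -36)) = Mul(-30, Add(-36, Pow(21, Rational(1, 2)))) = Add(1080, Mul(-30, Pow(21, Rational(1, 2))))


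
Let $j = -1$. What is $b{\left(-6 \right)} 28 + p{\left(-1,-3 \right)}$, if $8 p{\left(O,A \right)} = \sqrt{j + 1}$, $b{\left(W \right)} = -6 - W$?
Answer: $0$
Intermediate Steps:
$p{\left(O,A \right)} = 0$ ($p{\left(O,A \right)} = \frac{\sqrt{-1 + 1}}{8} = \frac{\sqrt{0}}{8} = \frac{1}{8} \cdot 0 = 0$)
$b{\left(-6 \right)} 28 + p{\left(-1,-3 \right)} = \left(-6 - -6\right) 28 + 0 = \left(-6 + 6\right) 28 + 0 = 0 \cdot 28 + 0 = 0 + 0 = 0$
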